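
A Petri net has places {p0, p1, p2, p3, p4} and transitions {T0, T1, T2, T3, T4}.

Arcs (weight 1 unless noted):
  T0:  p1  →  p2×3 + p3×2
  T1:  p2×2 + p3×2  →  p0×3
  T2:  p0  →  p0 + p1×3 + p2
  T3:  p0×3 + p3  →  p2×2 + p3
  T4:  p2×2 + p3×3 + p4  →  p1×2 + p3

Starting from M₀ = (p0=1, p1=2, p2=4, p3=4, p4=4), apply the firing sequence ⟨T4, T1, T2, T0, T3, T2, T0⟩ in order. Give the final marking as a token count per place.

(p0=1, p1=8, p2=10, p3=4, p4=3)

step 1: fire T4:  (p0=1, p1=2, p2=4, p3=4, p4=4) → (p0=1, p1=4, p2=2, p3=2, p4=3)
step 2: fire T1:  (p0=1, p1=4, p2=2, p3=2, p4=3) → (p0=4, p1=4, p2=0, p3=0, p4=3)
step 3: fire T2:  (p0=4, p1=4, p2=0, p3=0, p4=3) → (p0=4, p1=7, p2=1, p3=0, p4=3)
step 4: fire T0:  (p0=4, p1=7, p2=1, p3=0, p4=3) → (p0=4, p1=6, p2=4, p3=2, p4=3)
step 5: fire T3:  (p0=4, p1=6, p2=4, p3=2, p4=3) → (p0=1, p1=6, p2=6, p3=2, p4=3)
step 6: fire T2:  (p0=1, p1=6, p2=6, p3=2, p4=3) → (p0=1, p1=9, p2=7, p3=2, p4=3)
step 7: fire T0:  (p0=1, p1=9, p2=7, p3=2, p4=3) → (p0=1, p1=8, p2=10, p3=4, p4=3)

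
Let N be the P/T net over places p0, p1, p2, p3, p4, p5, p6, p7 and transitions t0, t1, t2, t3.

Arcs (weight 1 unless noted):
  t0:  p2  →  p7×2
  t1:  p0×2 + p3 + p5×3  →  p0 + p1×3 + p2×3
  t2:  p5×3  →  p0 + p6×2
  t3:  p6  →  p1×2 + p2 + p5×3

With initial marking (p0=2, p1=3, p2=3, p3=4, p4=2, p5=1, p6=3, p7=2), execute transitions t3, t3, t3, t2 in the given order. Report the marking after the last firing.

(p0=3, p1=9, p2=6, p3=4, p4=2, p5=7, p6=2, p7=2)

step 1: fire t3:  (p0=2, p1=3, p2=3, p3=4, p4=2, p5=1, p6=3, p7=2) → (p0=2, p1=5, p2=4, p3=4, p4=2, p5=4, p6=2, p7=2)
step 2: fire t3:  (p0=2, p1=5, p2=4, p3=4, p4=2, p5=4, p6=2, p7=2) → (p0=2, p1=7, p2=5, p3=4, p4=2, p5=7, p6=1, p7=2)
step 3: fire t3:  (p0=2, p1=7, p2=5, p3=4, p4=2, p5=7, p6=1, p7=2) → (p0=2, p1=9, p2=6, p3=4, p4=2, p5=10, p6=0, p7=2)
step 4: fire t2:  (p0=2, p1=9, p2=6, p3=4, p4=2, p5=10, p6=0, p7=2) → (p0=3, p1=9, p2=6, p3=4, p4=2, p5=7, p6=2, p7=2)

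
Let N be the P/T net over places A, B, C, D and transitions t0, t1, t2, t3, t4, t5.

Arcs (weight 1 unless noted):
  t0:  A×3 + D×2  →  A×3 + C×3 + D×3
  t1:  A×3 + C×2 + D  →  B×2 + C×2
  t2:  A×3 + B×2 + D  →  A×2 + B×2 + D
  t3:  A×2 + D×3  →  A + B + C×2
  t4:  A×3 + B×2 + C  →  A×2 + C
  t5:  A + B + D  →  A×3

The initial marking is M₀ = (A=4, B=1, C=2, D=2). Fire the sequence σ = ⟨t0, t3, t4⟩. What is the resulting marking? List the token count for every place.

step 1: fire t0:  (A=4, B=1, C=2, D=2) → (A=4, B=1, C=5, D=3)
step 2: fire t3:  (A=4, B=1, C=5, D=3) → (A=3, B=2, C=7, D=0)
step 3: fire t4:  (A=3, B=2, C=7, D=0) → (A=2, B=0, C=7, D=0)

(A=2, B=0, C=7, D=0)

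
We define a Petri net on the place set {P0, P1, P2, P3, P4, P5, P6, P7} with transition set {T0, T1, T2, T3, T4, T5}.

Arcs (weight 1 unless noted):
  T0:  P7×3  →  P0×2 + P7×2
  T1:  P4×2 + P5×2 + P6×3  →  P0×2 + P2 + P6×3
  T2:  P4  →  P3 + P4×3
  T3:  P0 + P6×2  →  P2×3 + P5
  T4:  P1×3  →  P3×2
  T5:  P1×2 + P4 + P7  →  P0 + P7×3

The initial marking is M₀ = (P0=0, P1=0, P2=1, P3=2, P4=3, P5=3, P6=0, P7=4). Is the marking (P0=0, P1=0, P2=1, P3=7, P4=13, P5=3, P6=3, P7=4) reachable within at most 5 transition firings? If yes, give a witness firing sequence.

NO — not reachable within 5 firings

depth 0: 1 marking
depth 1: 3 markings reached so far
depth 2: 6 markings reached so far
depth 3: 9 markings reached so far
depth 4: 12 markings reached so far
depth 5: 15 markings reached so far
target is not among the 15 markings reachable within 5 steps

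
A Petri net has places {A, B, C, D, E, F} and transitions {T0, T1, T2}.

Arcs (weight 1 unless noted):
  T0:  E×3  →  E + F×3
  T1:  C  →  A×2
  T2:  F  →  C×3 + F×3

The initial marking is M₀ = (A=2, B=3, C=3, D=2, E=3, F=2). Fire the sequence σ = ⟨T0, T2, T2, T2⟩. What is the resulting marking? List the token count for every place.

(A=2, B=3, C=12, D=2, E=1, F=11)

step 1: fire T0:  (A=2, B=3, C=3, D=2, E=3, F=2) → (A=2, B=3, C=3, D=2, E=1, F=5)
step 2: fire T2:  (A=2, B=3, C=3, D=2, E=1, F=5) → (A=2, B=3, C=6, D=2, E=1, F=7)
step 3: fire T2:  (A=2, B=3, C=6, D=2, E=1, F=7) → (A=2, B=3, C=9, D=2, E=1, F=9)
step 4: fire T2:  (A=2, B=3, C=9, D=2, E=1, F=9) → (A=2, B=3, C=12, D=2, E=1, F=11)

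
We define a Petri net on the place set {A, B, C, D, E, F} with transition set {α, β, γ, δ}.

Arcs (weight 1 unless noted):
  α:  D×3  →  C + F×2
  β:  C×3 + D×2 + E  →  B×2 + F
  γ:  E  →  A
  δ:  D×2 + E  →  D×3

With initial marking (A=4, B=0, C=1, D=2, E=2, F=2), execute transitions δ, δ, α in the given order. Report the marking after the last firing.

step 1: fire δ:  (A=4, B=0, C=1, D=2, E=2, F=2) → (A=4, B=0, C=1, D=3, E=1, F=2)
step 2: fire δ:  (A=4, B=0, C=1, D=3, E=1, F=2) → (A=4, B=0, C=1, D=4, E=0, F=2)
step 3: fire α:  (A=4, B=0, C=1, D=4, E=0, F=2) → (A=4, B=0, C=2, D=1, E=0, F=4)

(A=4, B=0, C=2, D=1, E=0, F=4)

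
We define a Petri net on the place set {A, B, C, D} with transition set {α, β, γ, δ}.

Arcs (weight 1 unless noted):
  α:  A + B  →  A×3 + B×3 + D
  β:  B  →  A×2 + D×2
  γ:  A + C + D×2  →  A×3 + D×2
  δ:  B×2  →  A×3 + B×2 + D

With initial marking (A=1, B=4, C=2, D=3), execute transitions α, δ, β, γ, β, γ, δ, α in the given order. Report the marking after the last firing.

(A=19, B=6, C=0, D=11)

step 1: fire α:  (A=1, B=4, C=2, D=3) → (A=3, B=6, C=2, D=4)
step 2: fire δ:  (A=3, B=6, C=2, D=4) → (A=6, B=6, C=2, D=5)
step 3: fire β:  (A=6, B=6, C=2, D=5) → (A=8, B=5, C=2, D=7)
step 4: fire γ:  (A=8, B=5, C=2, D=7) → (A=10, B=5, C=1, D=7)
step 5: fire β:  (A=10, B=5, C=1, D=7) → (A=12, B=4, C=1, D=9)
step 6: fire γ:  (A=12, B=4, C=1, D=9) → (A=14, B=4, C=0, D=9)
step 7: fire δ:  (A=14, B=4, C=0, D=9) → (A=17, B=4, C=0, D=10)
step 8: fire α:  (A=17, B=4, C=0, D=10) → (A=19, B=6, C=0, D=11)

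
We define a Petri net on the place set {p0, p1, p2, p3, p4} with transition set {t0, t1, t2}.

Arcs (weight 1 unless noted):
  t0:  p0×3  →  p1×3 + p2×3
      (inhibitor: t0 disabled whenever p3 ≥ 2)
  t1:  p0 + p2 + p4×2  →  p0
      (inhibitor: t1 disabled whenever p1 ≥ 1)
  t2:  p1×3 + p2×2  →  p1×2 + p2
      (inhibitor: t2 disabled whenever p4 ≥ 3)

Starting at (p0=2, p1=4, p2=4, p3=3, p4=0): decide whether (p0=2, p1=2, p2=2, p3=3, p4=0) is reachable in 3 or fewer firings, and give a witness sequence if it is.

step 1: fire t2:  (p0=2, p1=4, p2=4, p3=3, p4=0) → (p0=2, p1=3, p2=3, p3=3, p4=0)
step 2: fire t2:  (p0=2, p1=3, p2=3, p3=3, p4=0) → (p0=2, p1=2, p2=2, p3=3, p4=0)

YES — reachable via ⟨t2, t2⟩ (2 firings)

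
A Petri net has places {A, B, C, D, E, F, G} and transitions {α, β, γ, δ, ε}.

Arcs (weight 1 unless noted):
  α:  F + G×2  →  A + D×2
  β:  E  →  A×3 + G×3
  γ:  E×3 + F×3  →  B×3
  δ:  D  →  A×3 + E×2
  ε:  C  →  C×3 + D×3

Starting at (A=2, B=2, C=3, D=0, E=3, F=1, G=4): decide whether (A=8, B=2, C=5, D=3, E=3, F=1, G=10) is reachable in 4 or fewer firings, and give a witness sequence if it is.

NO — not reachable within 4 firings

depth 0: 1 marking
depth 1: 4 markings reached so far
depth 2: 11 markings reached so far
depth 3: 24 markings reached so far
depth 4: 43 markings reached so far
target is not among the 43 markings reachable within 4 steps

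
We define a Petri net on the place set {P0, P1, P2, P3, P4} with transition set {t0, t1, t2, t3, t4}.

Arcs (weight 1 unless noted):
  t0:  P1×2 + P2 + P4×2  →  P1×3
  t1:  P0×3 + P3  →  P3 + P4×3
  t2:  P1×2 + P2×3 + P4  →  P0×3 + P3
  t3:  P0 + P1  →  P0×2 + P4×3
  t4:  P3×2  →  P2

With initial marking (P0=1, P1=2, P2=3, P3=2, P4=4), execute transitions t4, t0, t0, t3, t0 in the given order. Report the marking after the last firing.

(P0=2, P1=4, P2=1, P3=0, P4=1)

step 1: fire t4:  (P0=1, P1=2, P2=3, P3=2, P4=4) → (P0=1, P1=2, P2=4, P3=0, P4=4)
step 2: fire t0:  (P0=1, P1=2, P2=4, P3=0, P4=4) → (P0=1, P1=3, P2=3, P3=0, P4=2)
step 3: fire t0:  (P0=1, P1=3, P2=3, P3=0, P4=2) → (P0=1, P1=4, P2=2, P3=0, P4=0)
step 4: fire t3:  (P0=1, P1=4, P2=2, P3=0, P4=0) → (P0=2, P1=3, P2=2, P3=0, P4=3)
step 5: fire t0:  (P0=2, P1=3, P2=2, P3=0, P4=3) → (P0=2, P1=4, P2=1, P3=0, P4=1)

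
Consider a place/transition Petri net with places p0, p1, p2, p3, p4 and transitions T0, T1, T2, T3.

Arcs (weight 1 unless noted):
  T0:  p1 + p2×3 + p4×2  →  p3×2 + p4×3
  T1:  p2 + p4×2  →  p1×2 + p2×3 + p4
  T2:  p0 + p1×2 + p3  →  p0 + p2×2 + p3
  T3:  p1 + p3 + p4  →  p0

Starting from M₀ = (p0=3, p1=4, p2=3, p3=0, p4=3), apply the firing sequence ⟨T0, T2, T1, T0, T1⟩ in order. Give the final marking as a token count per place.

(p0=3, p1=4, p2=3, p3=4, p4=3)

step 1: fire T0:  (p0=3, p1=4, p2=3, p3=0, p4=3) → (p0=3, p1=3, p2=0, p3=2, p4=4)
step 2: fire T2:  (p0=3, p1=3, p2=0, p3=2, p4=4) → (p0=3, p1=1, p2=2, p3=2, p4=4)
step 3: fire T1:  (p0=3, p1=1, p2=2, p3=2, p4=4) → (p0=3, p1=3, p2=4, p3=2, p4=3)
step 4: fire T0:  (p0=3, p1=3, p2=4, p3=2, p4=3) → (p0=3, p1=2, p2=1, p3=4, p4=4)
step 5: fire T1:  (p0=3, p1=2, p2=1, p3=4, p4=4) → (p0=3, p1=4, p2=3, p3=4, p4=3)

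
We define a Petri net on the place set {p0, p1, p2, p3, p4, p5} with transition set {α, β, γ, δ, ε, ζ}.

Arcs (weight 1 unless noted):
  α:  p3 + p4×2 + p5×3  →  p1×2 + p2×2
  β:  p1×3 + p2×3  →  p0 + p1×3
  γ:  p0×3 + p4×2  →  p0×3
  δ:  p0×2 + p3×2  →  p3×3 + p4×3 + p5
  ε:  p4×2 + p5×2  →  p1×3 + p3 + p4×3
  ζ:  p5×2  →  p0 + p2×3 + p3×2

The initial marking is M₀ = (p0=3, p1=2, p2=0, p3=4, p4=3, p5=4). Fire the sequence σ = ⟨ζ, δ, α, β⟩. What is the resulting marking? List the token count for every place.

(p0=3, p1=4, p2=2, p3=6, p4=4, p5=0)

step 1: fire ζ:  (p0=3, p1=2, p2=0, p3=4, p4=3, p5=4) → (p0=4, p1=2, p2=3, p3=6, p4=3, p5=2)
step 2: fire δ:  (p0=4, p1=2, p2=3, p3=6, p4=3, p5=2) → (p0=2, p1=2, p2=3, p3=7, p4=6, p5=3)
step 3: fire α:  (p0=2, p1=2, p2=3, p3=7, p4=6, p5=3) → (p0=2, p1=4, p2=5, p3=6, p4=4, p5=0)
step 4: fire β:  (p0=2, p1=4, p2=5, p3=6, p4=4, p5=0) → (p0=3, p1=4, p2=2, p3=6, p4=4, p5=0)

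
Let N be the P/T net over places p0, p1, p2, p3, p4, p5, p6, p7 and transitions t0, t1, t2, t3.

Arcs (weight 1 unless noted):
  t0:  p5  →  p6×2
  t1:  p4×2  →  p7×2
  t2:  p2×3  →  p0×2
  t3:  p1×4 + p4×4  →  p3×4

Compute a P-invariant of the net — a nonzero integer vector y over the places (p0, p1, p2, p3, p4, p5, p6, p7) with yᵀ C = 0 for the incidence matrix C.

y = (p0:3, p1:0, p2:2, p3:0, p4:0, p5:0, p6:0, p7:0)

Incidence matrix C (rows=places, cols=transitions):
       t0   t1   t2   t3
   p0   0    0    2    0
   p1   0    0    0   -4
   p2   0    0   -3    0
   p3   0    0    0    4
   p4   0   -2    0   -4
   p5  -1    0    0    0
   p6   2    0    0    0
   p7   0    2    0    0

Candidate y = [3, 0, 2, 0, 0, 0, 0, 0]; check y·C column-wise:
  col t0: 3·0 + 2·0 + 0·-1 + 0·2 = 0
  col t1: 3·0 + 2·0 + 0·-2 + 0·2 = 0
  col t2: 3·2 + 2·-3 = 0
  col t3: 3·0 + 0·-4 + 2·0 + 0·4 + 0·-4 = 0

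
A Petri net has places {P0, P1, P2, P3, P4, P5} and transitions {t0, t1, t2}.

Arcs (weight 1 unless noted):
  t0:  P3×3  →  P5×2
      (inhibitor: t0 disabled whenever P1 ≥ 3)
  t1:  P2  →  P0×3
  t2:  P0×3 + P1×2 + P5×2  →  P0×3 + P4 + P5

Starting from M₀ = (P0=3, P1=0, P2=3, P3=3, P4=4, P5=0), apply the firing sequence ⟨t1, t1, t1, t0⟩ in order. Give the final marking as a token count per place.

step 1: fire t1:  (P0=3, P1=0, P2=3, P3=3, P4=4, P5=0) → (P0=6, P1=0, P2=2, P3=3, P4=4, P5=0)
step 2: fire t1:  (P0=6, P1=0, P2=2, P3=3, P4=4, P5=0) → (P0=9, P1=0, P2=1, P3=3, P4=4, P5=0)
step 3: fire t1:  (P0=9, P1=0, P2=1, P3=3, P4=4, P5=0) → (P0=12, P1=0, P2=0, P3=3, P4=4, P5=0)
step 4: fire t0:  (P0=12, P1=0, P2=0, P3=3, P4=4, P5=0) → (P0=12, P1=0, P2=0, P3=0, P4=4, P5=2)

(P0=12, P1=0, P2=0, P3=0, P4=4, P5=2)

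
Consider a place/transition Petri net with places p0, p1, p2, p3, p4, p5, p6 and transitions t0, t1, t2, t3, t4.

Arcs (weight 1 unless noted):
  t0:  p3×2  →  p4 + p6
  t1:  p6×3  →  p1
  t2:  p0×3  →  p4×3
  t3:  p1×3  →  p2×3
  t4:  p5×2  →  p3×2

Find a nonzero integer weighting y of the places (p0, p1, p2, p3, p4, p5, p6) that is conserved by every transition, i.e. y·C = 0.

Incidence matrix C (rows=places, cols=transitions):
       t0   t1   t2   t3   t4
   p0   0    0   -3    0    0
   p1   0    1    0   -3    0
   p2   0    0    0    3    0
   p3  -2    0    0    0    2
   p4   1    0    3    0    0
   p5   0    0    0    0   -2
   p6   1   -3    0    0    0

Candidate y = [2, 0, 0, 1, 2, 1, 0]; check y·C column-wise:
  col t0: 2·0 + 1·-2 + 2·1 + 1·0 + 0·1 = 0
  col t1: 2·0 + 0·1 + 1·0 + 2·0 + 1·0 + 0·-3 = 0
  col t2: 2·-3 + 1·0 + 2·3 + 1·0 = 0
  col t3: 2·0 + 0·-3 + 0·3 + 1·0 + 2·0 + 1·0 = 0
  col t4: 2·0 + 1·2 + 2·0 + 1·-2 = 0

y = (p0:2, p1:0, p2:0, p3:1, p4:2, p5:1, p6:0)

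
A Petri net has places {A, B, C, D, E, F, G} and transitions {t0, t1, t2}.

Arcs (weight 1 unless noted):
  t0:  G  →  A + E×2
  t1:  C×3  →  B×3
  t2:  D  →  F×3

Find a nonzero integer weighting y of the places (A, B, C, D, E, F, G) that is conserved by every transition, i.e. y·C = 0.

y = (A:0, B:1, C:1, D:0, E:0, F:0, G:0)

Incidence matrix C (rows=places, cols=transitions):
       t0   t1   t2
    A   1    0    0
    B   0    3    0
    C   0   -3    0
    D   0    0   -1
    E   2    0    0
    F   0    0    3
    G  -1    0    0

Candidate y = [0, 1, 1, 0, 0, 0, 0]; check y·C column-wise:
  col t0: 0·1 + 1·0 + 1·0 + 0·2 + 0·-1 = 0
  col t1: 1·3 + 1·-3 = 0
  col t2: 1·0 + 1·0 + 0·-1 + 0·3 = 0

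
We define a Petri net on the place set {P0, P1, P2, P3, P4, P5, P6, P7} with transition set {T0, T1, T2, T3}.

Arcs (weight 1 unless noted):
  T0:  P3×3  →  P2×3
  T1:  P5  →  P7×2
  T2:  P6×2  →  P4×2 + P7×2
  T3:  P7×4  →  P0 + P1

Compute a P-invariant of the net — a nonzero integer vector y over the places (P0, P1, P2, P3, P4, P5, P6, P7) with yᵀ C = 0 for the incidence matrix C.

y = (P0:1, P1:-1, P2:0, P3:0, P4:0, P5:0, P6:0, P7:0)

Incidence matrix C (rows=places, cols=transitions):
       T0   T1   T2   T3
   P0   0    0    0    1
   P1   0    0    0    1
   P2   3    0    0    0
   P3  -3    0    0    0
   P4   0    0    2    0
   P5   0   -1    0    0
   P6   0    0   -2    0
   P7   0    2    2   -4

Candidate y = [1, -1, 0, 0, 0, 0, 0, 0]; check y·C column-wise:
  col T0: 1·0 + -1·0 + 0·3 + 0·-3 = 0
  col T1: 1·0 + -1·0 + 0·-1 + 0·2 = 0
  col T2: 1·0 + -1·0 + 0·2 + 0·-2 + 0·2 = 0
  col T3: 1·1 + -1·1 + 0·-4 = 0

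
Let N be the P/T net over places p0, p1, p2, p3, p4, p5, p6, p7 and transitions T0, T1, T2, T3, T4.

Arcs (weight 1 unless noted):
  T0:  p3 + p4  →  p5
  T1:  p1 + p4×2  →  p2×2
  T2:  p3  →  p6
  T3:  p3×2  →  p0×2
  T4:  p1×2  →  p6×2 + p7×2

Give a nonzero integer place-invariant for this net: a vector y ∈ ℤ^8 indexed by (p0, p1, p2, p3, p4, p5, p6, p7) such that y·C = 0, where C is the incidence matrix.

Incidence matrix C (rows=places, cols=transitions):
       T0   T1   T2   T3   T4
   p0   0    0    0    2    0
   p1   0   -1    0    0   -2
   p2   0    2    0    0    0
   p3  -1    0   -1   -2    0
   p4  -1   -2    0    0    0
   p5   1    0    0    0    0
   p6   0    0    1    0    2
   p7   0    0    0    0    2

Candidate y = [0, 0, 1, 0, 1, 1, 0, 0]; check y·C column-wise:
  col T0: 1·0 + 0·-1 + 1·-1 + 1·1 = 0
  col T1: 0·-1 + 1·2 + 1·-2 + 1·0 = 0
  col T2: 1·0 + 0·-1 + 1·0 + 1·0 + 0·1 = 0
  col T3: 0·2 + 1·0 + 0·-2 + 1·0 + 1·0 = 0
  col T4: 0·-2 + 1·0 + 1·0 + 1·0 + 0·2 + 0·2 = 0

y = (p0:0, p1:0, p2:1, p3:0, p4:1, p5:1, p6:0, p7:0)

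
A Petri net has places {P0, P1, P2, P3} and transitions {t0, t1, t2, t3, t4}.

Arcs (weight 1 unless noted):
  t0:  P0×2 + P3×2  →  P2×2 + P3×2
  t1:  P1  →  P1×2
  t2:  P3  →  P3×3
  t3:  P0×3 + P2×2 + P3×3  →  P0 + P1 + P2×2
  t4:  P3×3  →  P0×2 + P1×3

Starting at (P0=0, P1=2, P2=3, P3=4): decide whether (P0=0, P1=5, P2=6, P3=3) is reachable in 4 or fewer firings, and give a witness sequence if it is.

depth 0: 1 marking
depth 1: 4 markings reached so far
depth 2: 9 markings reached so far
depth 3: 18 markings reached so far
depth 4: 32 markings reached so far
target is not among the 32 markings reachable within 4 steps

NO — not reachable within 4 firings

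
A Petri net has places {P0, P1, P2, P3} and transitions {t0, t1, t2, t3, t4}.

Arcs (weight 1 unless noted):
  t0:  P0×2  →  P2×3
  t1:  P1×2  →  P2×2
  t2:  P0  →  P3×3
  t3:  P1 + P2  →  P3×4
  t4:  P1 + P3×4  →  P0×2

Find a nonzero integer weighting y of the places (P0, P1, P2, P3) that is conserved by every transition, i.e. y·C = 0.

Incidence matrix C (rows=places, cols=transitions):
       t0   t1   t2   t3   t4
   P0  -2    0   -1    0    2
   P1   0   -2    0   -1   -1
   P2   3    2    0   -1    0
   P3   0    0    3    4   -4

Candidate y = [3, 2, 2, 1]; check y·C column-wise:
  col t0: 3·-2 + 2·0 + 2·3 + 1·0 = 0
  col t1: 3·0 + 2·-2 + 2·2 + 1·0 = 0
  col t2: 3·-1 + 2·0 + 2·0 + 1·3 = 0
  col t3: 3·0 + 2·-1 + 2·-1 + 1·4 = 0
  col t4: 3·2 + 2·-1 + 2·0 + 1·-4 = 0

y = (P0:3, P1:2, P2:2, P3:1)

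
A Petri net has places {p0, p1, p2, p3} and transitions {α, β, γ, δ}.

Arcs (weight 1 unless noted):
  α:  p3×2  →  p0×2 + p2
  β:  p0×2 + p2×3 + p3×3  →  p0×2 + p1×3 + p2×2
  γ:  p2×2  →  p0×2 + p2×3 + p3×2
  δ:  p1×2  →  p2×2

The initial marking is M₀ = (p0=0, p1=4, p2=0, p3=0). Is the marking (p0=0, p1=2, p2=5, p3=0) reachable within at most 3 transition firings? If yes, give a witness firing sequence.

depth 0: 1 marking
depth 1: 2 markings reached so far
depth 2: 4 markings reached so far
depth 3: 7 markings reached so far
target is not among the 7 markings reachable within 3 steps

NO — not reachable within 3 firings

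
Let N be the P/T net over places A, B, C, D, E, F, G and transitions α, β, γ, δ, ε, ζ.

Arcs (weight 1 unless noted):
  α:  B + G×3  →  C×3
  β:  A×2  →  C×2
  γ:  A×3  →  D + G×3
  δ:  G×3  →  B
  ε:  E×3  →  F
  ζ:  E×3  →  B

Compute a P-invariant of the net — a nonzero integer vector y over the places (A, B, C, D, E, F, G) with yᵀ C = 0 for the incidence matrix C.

y = (A:2, B:3, C:2, D:3, E:1, F:3, G:1)

Incidence matrix C (rows=places, cols=transitions):
        α    β    γ    δ    ε    ζ
    A   0   -2   -3    0    0    0
    B  -1    0    0    1    0    1
    C   3    2    0    0    0    0
    D   0    0    1    0    0    0
    E   0    0    0    0   -3   -3
    F   0    0    0    0    1    0
    G  -3    0    3   -3    0    0

Candidate y = [2, 3, 2, 3, 1, 3, 1]; check y·C column-wise:
  col α: 2·0 + 3·-1 + 2·3 + 3·0 + 1·0 + 3·0 + 1·-3 = 0
  col β: 2·-2 + 3·0 + 2·2 + 3·0 + 1·0 + 3·0 + 1·0 = 0
  col γ: 2·-3 + 3·0 + 2·0 + 3·1 + 1·0 + 3·0 + 1·3 = 0
  col δ: 2·0 + 3·1 + 2·0 + 3·0 + 1·0 + 3·0 + 1·-3 = 0
  col ε: 2·0 + 3·0 + 2·0 + 3·0 + 1·-3 + 3·1 + 1·0 = 0
  col ζ: 2·0 + 3·1 + 2·0 + 3·0 + 1·-3 + 3·0 + 1·0 = 0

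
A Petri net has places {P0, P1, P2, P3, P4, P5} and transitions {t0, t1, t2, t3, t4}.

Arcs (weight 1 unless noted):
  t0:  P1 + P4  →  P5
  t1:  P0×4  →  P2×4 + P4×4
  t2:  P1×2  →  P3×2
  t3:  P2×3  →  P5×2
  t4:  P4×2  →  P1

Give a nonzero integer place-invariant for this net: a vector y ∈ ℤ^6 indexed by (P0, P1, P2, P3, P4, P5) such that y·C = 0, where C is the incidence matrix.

y = (P0:3, P1:2, P2:2, P3:2, P4:1, P5:3)

Incidence matrix C (rows=places, cols=transitions):
       t0   t1   t2   t3   t4
   P0   0   -4    0    0    0
   P1  -1    0   -2    0    1
   P2   0    4    0   -3    0
   P3   0    0    2    0    0
   P4  -1    4    0    0   -2
   P5   1    0    0    2    0

Candidate y = [3, 2, 2, 2, 1, 3]; check y·C column-wise:
  col t0: 3·0 + 2·-1 + 2·0 + 2·0 + 1·-1 + 3·1 = 0
  col t1: 3·-4 + 2·0 + 2·4 + 2·0 + 1·4 + 3·0 = 0
  col t2: 3·0 + 2·-2 + 2·0 + 2·2 + 1·0 + 3·0 = 0
  col t3: 3·0 + 2·0 + 2·-3 + 2·0 + 1·0 + 3·2 = 0
  col t4: 3·0 + 2·1 + 2·0 + 2·0 + 1·-2 + 3·0 = 0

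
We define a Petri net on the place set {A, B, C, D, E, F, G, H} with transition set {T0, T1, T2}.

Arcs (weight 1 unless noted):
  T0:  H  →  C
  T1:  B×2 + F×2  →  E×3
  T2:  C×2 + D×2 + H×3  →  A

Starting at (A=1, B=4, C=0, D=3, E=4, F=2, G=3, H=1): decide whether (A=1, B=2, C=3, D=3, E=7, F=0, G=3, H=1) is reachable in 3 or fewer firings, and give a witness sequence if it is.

NO — not reachable within 3 firings

depth 0: 1 marking
depth 1: 3 markings reached so far
depth 2: 4 markings reached so far
depth 3: 4 markings reached so far
(frontier empty at depth 3; search complete)
target is not among the 4 markings reachable within 3 steps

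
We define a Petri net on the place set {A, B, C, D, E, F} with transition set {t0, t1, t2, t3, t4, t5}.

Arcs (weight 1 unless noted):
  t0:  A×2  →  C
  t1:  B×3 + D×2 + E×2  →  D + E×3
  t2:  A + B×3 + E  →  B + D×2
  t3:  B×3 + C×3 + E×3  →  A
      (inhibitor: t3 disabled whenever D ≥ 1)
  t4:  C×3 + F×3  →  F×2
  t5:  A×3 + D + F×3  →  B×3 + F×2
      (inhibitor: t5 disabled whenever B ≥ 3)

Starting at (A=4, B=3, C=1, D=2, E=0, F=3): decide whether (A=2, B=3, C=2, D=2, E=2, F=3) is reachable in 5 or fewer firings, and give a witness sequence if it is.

NO — not reachable within 5 firings

depth 0: 1 marking
depth 1: 2 markings reached so far
depth 2: 3 markings reached so far
depth 3: 4 markings reached so far
depth 4: 4 markings reached so far
(frontier empty at depth 4; search complete)
target is not among the 4 markings reachable within 5 steps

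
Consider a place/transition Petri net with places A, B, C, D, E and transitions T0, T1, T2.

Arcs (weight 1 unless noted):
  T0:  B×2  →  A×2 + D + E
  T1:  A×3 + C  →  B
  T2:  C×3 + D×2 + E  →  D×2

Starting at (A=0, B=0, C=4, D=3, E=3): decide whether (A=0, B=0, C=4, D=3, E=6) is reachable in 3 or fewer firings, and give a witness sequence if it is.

NO — not reachable within 3 firings

depth 0: 1 marking
depth 1: 2 markings reached so far
depth 2: 2 markings reached so far
(frontier empty at depth 2; search complete)
target is not among the 2 markings reachable within 3 steps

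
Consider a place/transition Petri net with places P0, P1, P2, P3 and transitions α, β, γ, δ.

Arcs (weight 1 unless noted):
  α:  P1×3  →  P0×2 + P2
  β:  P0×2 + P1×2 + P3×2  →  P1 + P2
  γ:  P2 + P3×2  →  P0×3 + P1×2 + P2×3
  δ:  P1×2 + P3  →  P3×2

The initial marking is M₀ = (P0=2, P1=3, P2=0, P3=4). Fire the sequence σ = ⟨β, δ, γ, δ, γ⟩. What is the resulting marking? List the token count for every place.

(P0=6, P1=2, P2=5, P3=0)

step 1: fire β:  (P0=2, P1=3, P2=0, P3=4) → (P0=0, P1=2, P2=1, P3=2)
step 2: fire δ:  (P0=0, P1=2, P2=1, P3=2) → (P0=0, P1=0, P2=1, P3=3)
step 3: fire γ:  (P0=0, P1=0, P2=1, P3=3) → (P0=3, P1=2, P2=3, P3=1)
step 4: fire δ:  (P0=3, P1=2, P2=3, P3=1) → (P0=3, P1=0, P2=3, P3=2)
step 5: fire γ:  (P0=3, P1=0, P2=3, P3=2) → (P0=6, P1=2, P2=5, P3=0)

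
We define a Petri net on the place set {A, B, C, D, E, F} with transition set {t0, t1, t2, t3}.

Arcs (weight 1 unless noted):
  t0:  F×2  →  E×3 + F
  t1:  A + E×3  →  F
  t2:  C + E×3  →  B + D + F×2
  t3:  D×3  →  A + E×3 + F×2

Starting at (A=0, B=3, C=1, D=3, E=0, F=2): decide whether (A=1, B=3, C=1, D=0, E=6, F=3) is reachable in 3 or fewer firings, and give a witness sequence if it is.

step 1: fire t0:  (A=0, B=3, C=1, D=3, E=0, F=2) → (A=0, B=3, C=1, D=3, E=3, F=1)
step 2: fire t3:  (A=0, B=3, C=1, D=3, E=3, F=1) → (A=1, B=3, C=1, D=0, E=6, F=3)

YES — reachable via ⟨t0, t3⟩ (2 firings)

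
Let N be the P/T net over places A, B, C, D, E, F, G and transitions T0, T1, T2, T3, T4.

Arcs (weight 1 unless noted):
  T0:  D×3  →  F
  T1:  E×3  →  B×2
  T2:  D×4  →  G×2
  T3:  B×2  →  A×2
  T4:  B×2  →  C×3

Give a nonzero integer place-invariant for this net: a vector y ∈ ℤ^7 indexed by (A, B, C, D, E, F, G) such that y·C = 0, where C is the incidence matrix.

Incidence matrix C (rows=places, cols=transitions):
       T0   T1   T2   T3   T4
    A   0    0    0    2    0
    B   0    2    0   -2   -2
    C   0    0    0    0    3
    D  -3    0   -4    0    0
    E   0   -3    0    0    0
    F   1    0    0    0    0
    G   0    0    2    0    0

Candidate y = [3, 3, 2, 0, 2, 0, 0]; check y·C column-wise:
  col T0: 3·0 + 3·0 + 2·0 + 0·-3 + 2·0 + 0·1 = 0
  col T1: 3·0 + 3·2 + 2·0 + 2·-3 = 0
  col T2: 3·0 + 3·0 + 2·0 + 0·-4 + 2·0 + 0·2 = 0
  col T3: 3·2 + 3·-2 + 2·0 + 2·0 = 0
  col T4: 3·0 + 3·-2 + 2·3 + 2·0 = 0

y = (A:3, B:3, C:2, D:0, E:2, F:0, G:0)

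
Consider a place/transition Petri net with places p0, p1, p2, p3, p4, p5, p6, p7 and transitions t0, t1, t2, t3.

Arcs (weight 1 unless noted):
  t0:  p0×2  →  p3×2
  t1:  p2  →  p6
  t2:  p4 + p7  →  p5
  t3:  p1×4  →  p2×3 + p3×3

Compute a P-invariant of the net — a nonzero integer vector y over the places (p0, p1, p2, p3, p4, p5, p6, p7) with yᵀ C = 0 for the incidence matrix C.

y = (p0:4, p1:3, p2:0, p3:4, p4:0, p5:0, p6:0, p7:0)

Incidence matrix C (rows=places, cols=transitions):
       t0   t1   t2   t3
   p0  -2    0    0    0
   p1   0    0    0   -4
   p2   0   -1    0    3
   p3   2    0    0    3
   p4   0    0   -1    0
   p5   0    0    1    0
   p6   0    1    0    0
   p7   0    0   -1    0

Candidate y = [4, 3, 0, 4, 0, 0, 0, 0]; check y·C column-wise:
  col t0: 4·-2 + 3·0 + 4·2 = 0
  col t1: 4·0 + 3·0 + 0·-1 + 4·0 + 0·1 = 0
  col t2: 4·0 + 3·0 + 4·0 + 0·-1 + 0·1 + 0·-1 = 0
  col t3: 4·0 + 3·-4 + 0·3 + 4·3 = 0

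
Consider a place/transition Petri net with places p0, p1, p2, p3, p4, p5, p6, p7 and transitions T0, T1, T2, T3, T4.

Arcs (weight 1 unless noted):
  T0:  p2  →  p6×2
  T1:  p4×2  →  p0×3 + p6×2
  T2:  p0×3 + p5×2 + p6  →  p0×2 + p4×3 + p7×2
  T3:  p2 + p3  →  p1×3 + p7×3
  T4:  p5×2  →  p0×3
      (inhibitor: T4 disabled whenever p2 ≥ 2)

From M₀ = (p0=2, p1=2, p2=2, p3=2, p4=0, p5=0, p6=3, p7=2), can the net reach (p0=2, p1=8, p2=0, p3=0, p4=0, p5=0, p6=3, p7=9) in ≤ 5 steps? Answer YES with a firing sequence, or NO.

NO — not reachable within 5 firings

depth 0: 1 marking
depth 1: 3 markings reached so far
depth 2: 6 markings reached so far
depth 3: 6 markings reached so far
(frontier empty at depth 3; search complete)
target is not among the 6 markings reachable within 5 steps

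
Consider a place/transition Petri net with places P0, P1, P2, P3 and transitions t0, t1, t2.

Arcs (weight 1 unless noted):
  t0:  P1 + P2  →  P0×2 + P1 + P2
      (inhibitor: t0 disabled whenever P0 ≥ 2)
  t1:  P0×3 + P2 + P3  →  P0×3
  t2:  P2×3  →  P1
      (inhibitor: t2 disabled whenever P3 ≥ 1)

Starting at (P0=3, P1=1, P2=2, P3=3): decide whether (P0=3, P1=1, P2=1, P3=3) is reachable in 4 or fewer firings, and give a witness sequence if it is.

depth 0: 1 marking
depth 1: 2 markings reached so far
depth 2: 3 markings reached so far
depth 3: 3 markings reached so far
(frontier empty at depth 3; search complete)
target is not among the 3 markings reachable within 4 steps

NO — not reachable within 4 firings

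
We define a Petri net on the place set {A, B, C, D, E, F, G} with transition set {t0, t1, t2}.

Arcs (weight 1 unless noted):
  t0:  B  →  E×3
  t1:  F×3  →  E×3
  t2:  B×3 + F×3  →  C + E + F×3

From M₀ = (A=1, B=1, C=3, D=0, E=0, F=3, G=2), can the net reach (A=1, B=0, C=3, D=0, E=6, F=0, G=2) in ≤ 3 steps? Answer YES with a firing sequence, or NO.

YES — reachable via ⟨t0, t1⟩ (2 firings)

step 1: fire t0:  (A=1, B=1, C=3, D=0, E=0, F=3, G=2) → (A=1, B=0, C=3, D=0, E=3, F=3, G=2)
step 2: fire t1:  (A=1, B=0, C=3, D=0, E=3, F=3, G=2) → (A=1, B=0, C=3, D=0, E=6, F=0, G=2)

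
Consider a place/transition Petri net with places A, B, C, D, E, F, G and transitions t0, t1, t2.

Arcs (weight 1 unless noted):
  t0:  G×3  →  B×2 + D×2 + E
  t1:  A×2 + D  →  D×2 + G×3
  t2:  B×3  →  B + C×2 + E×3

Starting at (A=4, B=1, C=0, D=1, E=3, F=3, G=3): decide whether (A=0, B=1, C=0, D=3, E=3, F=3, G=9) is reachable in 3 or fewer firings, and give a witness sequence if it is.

step 1: fire t1:  (A=4, B=1, C=0, D=1, E=3, F=3, G=3) → (A=2, B=1, C=0, D=2, E=3, F=3, G=6)
step 2: fire t1:  (A=2, B=1, C=0, D=2, E=3, F=3, G=6) → (A=0, B=1, C=0, D=3, E=3, F=3, G=9)

YES — reachable via ⟨t1, t1⟩ (2 firings)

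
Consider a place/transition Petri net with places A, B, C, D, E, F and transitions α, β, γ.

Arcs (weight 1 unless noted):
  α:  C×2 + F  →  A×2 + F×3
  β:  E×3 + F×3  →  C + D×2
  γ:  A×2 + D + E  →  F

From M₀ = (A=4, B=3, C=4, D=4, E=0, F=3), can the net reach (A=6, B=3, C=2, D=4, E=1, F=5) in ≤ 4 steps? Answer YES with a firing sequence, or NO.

NO — not reachable within 4 firings

depth 0: 1 marking
depth 1: 2 markings reached so far
depth 2: 3 markings reached so far
depth 3: 3 markings reached so far
(frontier empty at depth 3; search complete)
target is not among the 3 markings reachable within 4 steps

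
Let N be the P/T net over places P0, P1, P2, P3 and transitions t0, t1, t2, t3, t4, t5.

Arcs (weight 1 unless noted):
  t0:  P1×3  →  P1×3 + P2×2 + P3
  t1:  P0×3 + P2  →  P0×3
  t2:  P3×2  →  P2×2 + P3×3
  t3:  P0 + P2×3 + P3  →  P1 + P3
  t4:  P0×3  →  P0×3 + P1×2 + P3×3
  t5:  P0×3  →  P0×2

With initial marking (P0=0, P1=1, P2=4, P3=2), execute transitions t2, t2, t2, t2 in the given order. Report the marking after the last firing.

(P0=0, P1=1, P2=12, P3=6)

step 1: fire t2:  (P0=0, P1=1, P2=4, P3=2) → (P0=0, P1=1, P2=6, P3=3)
step 2: fire t2:  (P0=0, P1=1, P2=6, P3=3) → (P0=0, P1=1, P2=8, P3=4)
step 3: fire t2:  (P0=0, P1=1, P2=8, P3=4) → (P0=0, P1=1, P2=10, P3=5)
step 4: fire t2:  (P0=0, P1=1, P2=10, P3=5) → (P0=0, P1=1, P2=12, P3=6)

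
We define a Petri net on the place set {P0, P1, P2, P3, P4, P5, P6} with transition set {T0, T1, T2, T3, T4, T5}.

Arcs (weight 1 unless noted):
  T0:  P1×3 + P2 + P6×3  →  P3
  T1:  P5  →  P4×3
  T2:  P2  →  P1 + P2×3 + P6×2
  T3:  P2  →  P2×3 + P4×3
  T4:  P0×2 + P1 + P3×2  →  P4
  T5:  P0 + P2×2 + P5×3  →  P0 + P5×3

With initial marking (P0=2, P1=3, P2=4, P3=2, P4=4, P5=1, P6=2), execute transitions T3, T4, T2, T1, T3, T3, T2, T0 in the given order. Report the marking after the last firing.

step 1: fire T3:  (P0=2, P1=3, P2=4, P3=2, P4=4, P5=1, P6=2) → (P0=2, P1=3, P2=6, P3=2, P4=7, P5=1, P6=2)
step 2: fire T4:  (P0=2, P1=3, P2=6, P3=2, P4=7, P5=1, P6=2) → (P0=0, P1=2, P2=6, P3=0, P4=8, P5=1, P6=2)
step 3: fire T2:  (P0=0, P1=2, P2=6, P3=0, P4=8, P5=1, P6=2) → (P0=0, P1=3, P2=8, P3=0, P4=8, P5=1, P6=4)
step 4: fire T1:  (P0=0, P1=3, P2=8, P3=0, P4=8, P5=1, P6=4) → (P0=0, P1=3, P2=8, P3=0, P4=11, P5=0, P6=4)
step 5: fire T3:  (P0=0, P1=3, P2=8, P3=0, P4=11, P5=0, P6=4) → (P0=0, P1=3, P2=10, P3=0, P4=14, P5=0, P6=4)
step 6: fire T3:  (P0=0, P1=3, P2=10, P3=0, P4=14, P5=0, P6=4) → (P0=0, P1=3, P2=12, P3=0, P4=17, P5=0, P6=4)
step 7: fire T2:  (P0=0, P1=3, P2=12, P3=0, P4=17, P5=0, P6=4) → (P0=0, P1=4, P2=14, P3=0, P4=17, P5=0, P6=6)
step 8: fire T0:  (P0=0, P1=4, P2=14, P3=0, P4=17, P5=0, P6=6) → (P0=0, P1=1, P2=13, P3=1, P4=17, P5=0, P6=3)

(P0=0, P1=1, P2=13, P3=1, P4=17, P5=0, P6=3)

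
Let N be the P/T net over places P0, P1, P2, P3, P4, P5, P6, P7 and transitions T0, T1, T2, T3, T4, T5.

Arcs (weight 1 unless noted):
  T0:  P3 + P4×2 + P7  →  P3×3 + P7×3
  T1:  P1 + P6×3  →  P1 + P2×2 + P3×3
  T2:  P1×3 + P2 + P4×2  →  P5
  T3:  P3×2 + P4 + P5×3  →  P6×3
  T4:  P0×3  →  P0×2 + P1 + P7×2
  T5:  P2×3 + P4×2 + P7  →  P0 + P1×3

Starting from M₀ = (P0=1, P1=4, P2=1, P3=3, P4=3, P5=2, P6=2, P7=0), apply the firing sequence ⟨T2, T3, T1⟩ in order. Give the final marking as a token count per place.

step 1: fire T2:  (P0=1, P1=4, P2=1, P3=3, P4=3, P5=2, P6=2, P7=0) → (P0=1, P1=1, P2=0, P3=3, P4=1, P5=3, P6=2, P7=0)
step 2: fire T3:  (P0=1, P1=1, P2=0, P3=3, P4=1, P5=3, P6=2, P7=0) → (P0=1, P1=1, P2=0, P3=1, P4=0, P5=0, P6=5, P7=0)
step 3: fire T1:  (P0=1, P1=1, P2=0, P3=1, P4=0, P5=0, P6=5, P7=0) → (P0=1, P1=1, P2=2, P3=4, P4=0, P5=0, P6=2, P7=0)

(P0=1, P1=1, P2=2, P3=4, P4=0, P5=0, P6=2, P7=0)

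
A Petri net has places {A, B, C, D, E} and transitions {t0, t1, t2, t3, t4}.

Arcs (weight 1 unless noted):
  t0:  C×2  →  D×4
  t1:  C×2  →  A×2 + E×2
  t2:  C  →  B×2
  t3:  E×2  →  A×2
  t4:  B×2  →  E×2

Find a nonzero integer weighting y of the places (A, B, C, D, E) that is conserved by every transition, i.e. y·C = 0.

Incidence matrix C (rows=places, cols=transitions):
       t0   t1   t2   t3   t4
    A   0    2    0    2    0
    B   0    0    2    0   -2
    C  -2   -2   -1    0    0
    D   4    0    0    0    0
    E   0    2    0   -2    2

Candidate y = [1, 1, 2, 1, 1]; check y·C column-wise:
  col t0: 1·0 + 1·0 + 2·-2 + 1·4 + 1·0 = 0
  col t1: 1·2 + 1·0 + 2·-2 + 1·0 + 1·2 = 0
  col t2: 1·0 + 1·2 + 2·-1 + 1·0 + 1·0 = 0
  col t3: 1·2 + 1·0 + 2·0 + 1·0 + 1·-2 = 0
  col t4: 1·0 + 1·-2 + 2·0 + 1·0 + 1·2 = 0

y = (A:1, B:1, C:2, D:1, E:1)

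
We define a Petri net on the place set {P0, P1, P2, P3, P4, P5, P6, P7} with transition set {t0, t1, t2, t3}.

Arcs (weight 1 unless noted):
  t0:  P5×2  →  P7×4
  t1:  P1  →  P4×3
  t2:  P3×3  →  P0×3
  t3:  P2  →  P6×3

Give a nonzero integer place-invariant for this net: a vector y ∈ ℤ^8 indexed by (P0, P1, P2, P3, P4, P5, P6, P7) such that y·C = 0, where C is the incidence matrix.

Incidence matrix C (rows=places, cols=transitions):
       t0   t1   t2   t3
   P0   0    0    3    0
   P1   0   -1    0    0
   P2   0    0    0   -1
   P3   0    0   -3    0
   P4   0    3    0    0
   P5  -2    0    0    0
   P6   0    0    0    3
   P7   4    0    0    0

Candidate y = [1, 0, 0, 1, 0, 0, 0, 0]; check y·C column-wise:
  col t0: 1·0 + 1·0 + 0·-2 + 0·4 = 0
  col t1: 1·0 + 0·-1 + 1·0 + 0·3 = 0
  col t2: 1·3 + 1·-3 = 0
  col t3: 1·0 + 0·-1 + 1·0 + 0·3 = 0

y = (P0:1, P1:0, P2:0, P3:1, P4:0, P5:0, P6:0, P7:0)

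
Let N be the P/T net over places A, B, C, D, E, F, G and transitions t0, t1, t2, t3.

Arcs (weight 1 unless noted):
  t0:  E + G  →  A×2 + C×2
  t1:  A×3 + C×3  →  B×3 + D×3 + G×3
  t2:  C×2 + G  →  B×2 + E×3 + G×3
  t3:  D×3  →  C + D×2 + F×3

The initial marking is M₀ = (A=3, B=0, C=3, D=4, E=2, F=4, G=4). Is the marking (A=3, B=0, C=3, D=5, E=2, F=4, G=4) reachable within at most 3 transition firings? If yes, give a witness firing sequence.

NO — not reachable within 3 firings

depth 0: 1 marking
depth 1: 5 markings reached so far
depth 2: 12 markings reached so far
depth 3: 23 markings reached so far
target is not among the 23 markings reachable within 3 steps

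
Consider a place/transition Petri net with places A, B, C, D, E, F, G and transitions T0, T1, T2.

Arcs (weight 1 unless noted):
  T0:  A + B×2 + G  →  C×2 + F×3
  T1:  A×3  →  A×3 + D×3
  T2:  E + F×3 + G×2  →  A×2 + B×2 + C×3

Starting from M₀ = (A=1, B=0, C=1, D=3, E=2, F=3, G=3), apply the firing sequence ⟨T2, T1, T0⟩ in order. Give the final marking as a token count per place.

step 1: fire T2:  (A=1, B=0, C=1, D=3, E=2, F=3, G=3) → (A=3, B=2, C=4, D=3, E=1, F=0, G=1)
step 2: fire T1:  (A=3, B=2, C=4, D=3, E=1, F=0, G=1) → (A=3, B=2, C=4, D=6, E=1, F=0, G=1)
step 3: fire T0:  (A=3, B=2, C=4, D=6, E=1, F=0, G=1) → (A=2, B=0, C=6, D=6, E=1, F=3, G=0)

(A=2, B=0, C=6, D=6, E=1, F=3, G=0)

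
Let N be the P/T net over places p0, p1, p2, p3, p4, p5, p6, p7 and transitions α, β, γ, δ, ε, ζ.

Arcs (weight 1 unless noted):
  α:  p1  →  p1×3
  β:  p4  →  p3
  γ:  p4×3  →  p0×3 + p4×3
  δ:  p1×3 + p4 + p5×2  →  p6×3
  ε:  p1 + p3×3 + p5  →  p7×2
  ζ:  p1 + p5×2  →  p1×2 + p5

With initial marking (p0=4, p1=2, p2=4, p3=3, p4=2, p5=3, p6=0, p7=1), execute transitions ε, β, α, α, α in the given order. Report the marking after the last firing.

step 1: fire ε:  (p0=4, p1=2, p2=4, p3=3, p4=2, p5=3, p6=0, p7=1) → (p0=4, p1=1, p2=4, p3=0, p4=2, p5=2, p6=0, p7=3)
step 2: fire β:  (p0=4, p1=1, p2=4, p3=0, p4=2, p5=2, p6=0, p7=3) → (p0=4, p1=1, p2=4, p3=1, p4=1, p5=2, p6=0, p7=3)
step 3: fire α:  (p0=4, p1=1, p2=4, p3=1, p4=1, p5=2, p6=0, p7=3) → (p0=4, p1=3, p2=4, p3=1, p4=1, p5=2, p6=0, p7=3)
step 4: fire α:  (p0=4, p1=3, p2=4, p3=1, p4=1, p5=2, p6=0, p7=3) → (p0=4, p1=5, p2=4, p3=1, p4=1, p5=2, p6=0, p7=3)
step 5: fire α:  (p0=4, p1=5, p2=4, p3=1, p4=1, p5=2, p6=0, p7=3) → (p0=4, p1=7, p2=4, p3=1, p4=1, p5=2, p6=0, p7=3)

(p0=4, p1=7, p2=4, p3=1, p4=1, p5=2, p6=0, p7=3)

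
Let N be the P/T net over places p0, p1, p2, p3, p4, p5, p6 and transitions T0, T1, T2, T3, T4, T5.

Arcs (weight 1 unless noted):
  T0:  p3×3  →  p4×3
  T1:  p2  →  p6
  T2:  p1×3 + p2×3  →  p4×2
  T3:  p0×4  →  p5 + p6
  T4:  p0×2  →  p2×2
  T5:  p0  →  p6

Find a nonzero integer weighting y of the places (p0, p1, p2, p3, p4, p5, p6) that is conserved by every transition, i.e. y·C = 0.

Incidence matrix C (rows=places, cols=transitions):
       T0   T1   T2   T3   T4   T5
   p0   0    0    0   -4   -2   -1
   p1   0    0   -3    0    0    0
   p2   0   -1   -3    0    2    0
   p3  -3    0    0    0    0    0
   p4   3    0    2    0    0    0
   p5   0    0    0    1    0    0
   p6   0    1    0    1    0    1

Candidate y = [0, 2, 0, 3, 3, 0, 0]; check y·C column-wise:
  col T0: 2·0 + 3·-3 + 3·3 = 0
  col T1: 2·0 + 0·-1 + 3·0 + 3·0 + 0·1 = 0
  col T2: 2·-3 + 0·-3 + 3·0 + 3·2 = 0
  col T3: 0·-4 + 2·0 + 3·0 + 3·0 + 0·1 + 0·1 = 0
  col T4: 0·-2 + 2·0 + 0·2 + 3·0 + 3·0 = 0
  col T5: 0·-1 + 2·0 + 3·0 + 3·0 + 0·1 = 0

y = (p0:0, p1:2, p2:0, p3:3, p4:3, p5:0, p6:0)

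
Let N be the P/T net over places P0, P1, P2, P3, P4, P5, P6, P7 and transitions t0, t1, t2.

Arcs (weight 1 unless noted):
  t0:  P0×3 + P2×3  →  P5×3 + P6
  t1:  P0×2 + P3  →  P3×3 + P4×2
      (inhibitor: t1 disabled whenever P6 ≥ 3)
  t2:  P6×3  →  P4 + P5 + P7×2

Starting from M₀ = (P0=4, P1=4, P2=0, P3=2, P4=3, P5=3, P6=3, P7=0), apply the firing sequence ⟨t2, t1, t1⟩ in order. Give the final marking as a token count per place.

step 1: fire t2:  (P0=4, P1=4, P2=0, P3=2, P4=3, P5=3, P6=3, P7=0) → (P0=4, P1=4, P2=0, P3=2, P4=4, P5=4, P6=0, P7=2)
step 2: fire t1:  (P0=4, P1=4, P2=0, P3=2, P4=4, P5=4, P6=0, P7=2) → (P0=2, P1=4, P2=0, P3=4, P4=6, P5=4, P6=0, P7=2)
step 3: fire t1:  (P0=2, P1=4, P2=0, P3=4, P4=6, P5=4, P6=0, P7=2) → (P0=0, P1=4, P2=0, P3=6, P4=8, P5=4, P6=0, P7=2)

(P0=0, P1=4, P2=0, P3=6, P4=8, P5=4, P6=0, P7=2)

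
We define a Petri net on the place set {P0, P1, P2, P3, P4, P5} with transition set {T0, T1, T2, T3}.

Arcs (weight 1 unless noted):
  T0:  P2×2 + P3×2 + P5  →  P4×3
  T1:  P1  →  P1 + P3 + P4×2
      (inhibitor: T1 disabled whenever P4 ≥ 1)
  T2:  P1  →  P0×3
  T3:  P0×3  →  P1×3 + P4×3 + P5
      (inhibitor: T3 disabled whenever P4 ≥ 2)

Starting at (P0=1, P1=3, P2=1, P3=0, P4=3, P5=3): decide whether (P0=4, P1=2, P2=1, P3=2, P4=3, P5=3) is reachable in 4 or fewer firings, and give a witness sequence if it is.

NO — not reachable within 4 firings

depth 0: 1 marking
depth 1: 2 markings reached so far
depth 2: 3 markings reached so far
depth 3: 4 markings reached so far
depth 4: 4 markings reached so far
(frontier empty at depth 4; search complete)
target is not among the 4 markings reachable within 4 steps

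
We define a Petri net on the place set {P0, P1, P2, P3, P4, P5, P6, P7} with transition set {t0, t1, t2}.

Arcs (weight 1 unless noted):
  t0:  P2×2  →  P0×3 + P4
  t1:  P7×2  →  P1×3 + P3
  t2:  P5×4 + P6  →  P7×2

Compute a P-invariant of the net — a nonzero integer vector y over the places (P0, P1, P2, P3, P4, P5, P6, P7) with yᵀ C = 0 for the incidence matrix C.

Incidence matrix C (rows=places, cols=transitions):
       t0   t1   t2
   P0   3    0    0
   P1   0    3    0
   P2  -2    0    0
   P3   0    1    0
   P4   1    0    0
   P5   0    0   -4
   P6   0    0   -1
   P7   0   -2    2

Candidate y = [2, 0, 3, 0, 0, 0, 0, 0]; check y·C column-wise:
  col t0: 2·3 + 3·-2 + 0·1 = 0
  col t1: 2·0 + 0·3 + 3·0 + 0·1 + 0·-2 = 0
  col t2: 2·0 + 3·0 + 0·-4 + 0·-1 + 0·2 = 0

y = (P0:2, P1:0, P2:3, P3:0, P4:0, P5:0, P6:0, P7:0)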